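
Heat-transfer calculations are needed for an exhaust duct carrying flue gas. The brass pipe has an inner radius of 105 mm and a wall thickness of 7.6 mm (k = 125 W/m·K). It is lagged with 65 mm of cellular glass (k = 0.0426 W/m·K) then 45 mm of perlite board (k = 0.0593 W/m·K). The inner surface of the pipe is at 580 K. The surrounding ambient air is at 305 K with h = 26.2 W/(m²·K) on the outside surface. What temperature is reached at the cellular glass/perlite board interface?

Radial resistances (cylindrical: R_cond = ln(r_o/r_i)/(2πkL), R_conv = 1/(h·2πrL)):
R_brass pipe wall = ln(112.6/105)/(2π×125×1) = 8.898×10^-5 K/W
R_cellular glass = ln(177.6/112.6)/(2π×0.0426×1) = 1.702 K/W
R_perlite board = ln(222.6/177.6)/(2π×0.0593×1) = 0.6061 K/W
R_outer film = 1/(h_o·2πr_oL) = 1/(26.2×2π×0.2226×1) = 0.02729 K/W
R_total = 2.336 K/W
Q = ΔT/R_total = 275/2.336
Q = 118 W/m
T_interface = T_inner − Q·ΣR(inner→interface) = 580 − 118×1.703

T ≈ 380 K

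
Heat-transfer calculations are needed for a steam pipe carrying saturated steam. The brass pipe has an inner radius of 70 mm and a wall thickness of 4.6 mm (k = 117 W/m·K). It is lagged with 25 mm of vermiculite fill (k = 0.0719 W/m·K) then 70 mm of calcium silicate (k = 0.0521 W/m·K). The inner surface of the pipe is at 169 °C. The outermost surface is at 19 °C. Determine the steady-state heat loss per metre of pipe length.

q′ ≈ 66.2 W/m

Treating each annulus and film as a series resistance:
R_brass pipe wall = ln(74.6/70)/(2π×117×1) = 8.658×10^-5 K/W
R_vermiculite fill = ln(99.6/74.6)/(2π×0.0719×1) = 0.6398 K/W
R_calcium silicate = ln(169.6/99.6)/(2π×0.0521×1) = 1.626 K/W
R_total = 2.266 K/W
Q = ΔT/R_total = 150/2.266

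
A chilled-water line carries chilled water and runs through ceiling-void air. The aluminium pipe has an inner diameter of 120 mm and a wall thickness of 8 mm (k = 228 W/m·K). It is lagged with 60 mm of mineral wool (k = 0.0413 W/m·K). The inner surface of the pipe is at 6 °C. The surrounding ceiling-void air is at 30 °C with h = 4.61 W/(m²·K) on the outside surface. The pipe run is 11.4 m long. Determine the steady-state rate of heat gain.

Q ≈ 101 W

For a radial system each layer contributes R = ln(r_out/r_in)/(2πkL); films add R = 1/(hA).
R_aluminium pipe wall = ln(68/60)/(2π×228×11.4) = 7.664×10^-6 K/W
R_mineral wool = ln(128/68)/(2π×0.0413×11.4) = 0.2138 K/W
R_outer film = 1/(h_o·2πr_oL) = 1/(4.61×2π×0.128×11.4) = 0.02366 K/W
R_total = 0.2375 K/W
Q = ΔT/R_total = 24/0.2375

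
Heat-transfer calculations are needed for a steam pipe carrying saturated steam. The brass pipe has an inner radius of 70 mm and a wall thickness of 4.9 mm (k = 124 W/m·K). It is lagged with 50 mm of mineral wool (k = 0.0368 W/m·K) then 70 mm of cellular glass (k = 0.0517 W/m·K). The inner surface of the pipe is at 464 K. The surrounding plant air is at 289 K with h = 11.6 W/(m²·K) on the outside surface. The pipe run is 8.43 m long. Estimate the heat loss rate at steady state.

For a radial system each layer contributes R = ln(r_out/r_in)/(2πkL); films add R = 1/(hA).
R_brass pipe wall = ln(74.9/70)/(2π×124×8.43) = 1.03×10^-5 K/W
R_mineral wool = ln(124.9/74.9)/(2π×0.0368×8.43) = 0.2623 K/W
R_cellular glass = ln(194.9/124.9)/(2π×0.0517×8.43) = 0.1625 K/W
R_outer film = 1/(h_o·2πr_oL) = 1/(11.6×2π×0.1949×8.43) = 0.008351 K/W
R_total = 0.4332 K/W
Q = ΔT/R_total = 175/0.4332

Q ≈ 404 W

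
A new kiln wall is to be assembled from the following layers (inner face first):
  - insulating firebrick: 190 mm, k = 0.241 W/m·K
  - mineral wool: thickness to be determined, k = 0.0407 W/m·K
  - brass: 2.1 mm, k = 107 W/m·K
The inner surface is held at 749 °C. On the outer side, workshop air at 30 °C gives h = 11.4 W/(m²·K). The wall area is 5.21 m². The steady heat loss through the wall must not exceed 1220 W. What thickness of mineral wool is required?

L ≈ 89.3 mm

Model the wall as resistances in series:
R_insulating firebrick = L/(kA) = 0.19/(0.241×5.21) = 0.1513 K/W
R_brass = L/(kA) = 0.0021/(107×5.21) = 3.767×10^-6 K/W
R_outer film = 1/(h_o·A) = 1/(11.4×5.21) = 0.01684 K/W
Sum of the known resistances R_other = 0.1682 K/W
Required total resistance R_tot = ΔT/Q_allow = 719/1220 = 0.5893 K/W
R_mineral wool = R_tot − R_other = 0.4212 K/W
L = R·k·A = 0.4212×0.0407×5.21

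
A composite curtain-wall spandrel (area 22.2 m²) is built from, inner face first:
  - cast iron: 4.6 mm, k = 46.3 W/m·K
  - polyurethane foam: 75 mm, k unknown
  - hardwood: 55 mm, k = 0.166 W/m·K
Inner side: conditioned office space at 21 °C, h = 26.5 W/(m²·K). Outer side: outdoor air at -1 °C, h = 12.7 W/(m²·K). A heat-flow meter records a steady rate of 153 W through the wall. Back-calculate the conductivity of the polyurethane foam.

k ≈ 0.0273 W/(m·K)

Model the wall as resistances in series:
R_inner film = 1/(h_i·A) = 1/(26.5×22.2) = 0.0017 K/W
R_cast iron = L/(kA) = 0.0046/(46.3×22.2) = 4.475×10^-6 K/W
R_hardwood = L/(kA) = 0.055/(0.166×22.2) = 0.01492 K/W
R_outer film = 1/(h_o·A) = 1/(12.7×22.2) = 0.003547 K/W
Sum of known resistances R_other = 0.02018 K/W
Total R = ΔT/Q = 22/153 = 0.1438 K/W
R_polyurethane foam = R_total − R_other = 0.1236 K/W
k = L/(R·A) = 0.075/(0.1236×22.2)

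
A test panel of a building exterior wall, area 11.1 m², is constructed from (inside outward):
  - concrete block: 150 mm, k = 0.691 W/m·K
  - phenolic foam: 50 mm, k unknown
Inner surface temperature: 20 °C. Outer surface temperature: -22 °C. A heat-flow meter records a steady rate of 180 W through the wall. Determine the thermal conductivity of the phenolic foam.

Series thermal resistances:
R_concrete block = L/(kA) = 0.15/(0.691×11.1) = 0.01956 K/W
Sum of known resistances R_other = 0.01956 K/W
Total R = ΔT/Q = 42/180 = 0.2333 K/W
R_phenolic foam = R_total − R_other = 0.2138 K/W
k = L/(R·A) = 0.05/(0.2138×11.1)

k ≈ 0.0211 W/(m·K)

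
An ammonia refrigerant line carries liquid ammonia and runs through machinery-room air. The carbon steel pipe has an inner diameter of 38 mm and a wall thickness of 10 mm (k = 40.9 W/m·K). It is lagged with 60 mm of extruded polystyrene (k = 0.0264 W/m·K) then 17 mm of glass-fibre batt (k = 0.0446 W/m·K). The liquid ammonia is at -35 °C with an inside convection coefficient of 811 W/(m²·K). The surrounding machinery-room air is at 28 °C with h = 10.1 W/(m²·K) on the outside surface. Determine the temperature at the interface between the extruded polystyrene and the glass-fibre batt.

T ≈ 21.5 °C

Radial resistances (cylindrical: R_cond = ln(r_o/r_i)/(2πkL), R_conv = 1/(h·2πrL)):
R_inner film = 1/(h_i·2πr₁L) = 1/(811×2π×0.019×1) = 0.01033 K/W
R_carbon steel pipe wall = ln(29/19)/(2π×40.9×1) = 0.001645 K/W
R_extruded polystyrene = ln(89/29)/(2π×0.0264×1) = 6.76 K/W
R_glass-fibre batt = ln(106/89)/(2π×0.0446×1) = 0.6238 K/W
R_outer film = 1/(h_o·2πr_oL) = 1/(10.1×2π×0.106×1) = 0.1487 K/W
R_total = 7.545 K/W
Q = ΔT/R_total = 63/7.545
Q = 8.35 W/m
T_interface = T_inner + Q·ΣR(inner→interface) = -35 + 8.35×6.772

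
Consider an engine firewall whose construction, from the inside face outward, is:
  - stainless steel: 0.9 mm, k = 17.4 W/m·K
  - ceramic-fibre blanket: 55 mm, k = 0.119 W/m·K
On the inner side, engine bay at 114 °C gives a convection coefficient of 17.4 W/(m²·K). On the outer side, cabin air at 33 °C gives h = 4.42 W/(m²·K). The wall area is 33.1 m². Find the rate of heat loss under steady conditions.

Q ≈ 3590 W

Thermal resistances in series:
R_inner film = 1/(h_i·A) = 1/(17.4×33.1) = 0.001736 K/W
R_stainless steel = L/(kA) = 0.0009/(17.4×33.1) = 1.563×10^-6 K/W
R_ceramic-fibre blanket = L/(kA) = 0.055/(0.119×33.1) = 0.01396 K/W
R_outer film = 1/(h_o·A) = 1/(4.42×33.1) = 0.006835 K/W
R_total = 0.02254 K/W
Q = ΔT / R_total = 81 / 0.02254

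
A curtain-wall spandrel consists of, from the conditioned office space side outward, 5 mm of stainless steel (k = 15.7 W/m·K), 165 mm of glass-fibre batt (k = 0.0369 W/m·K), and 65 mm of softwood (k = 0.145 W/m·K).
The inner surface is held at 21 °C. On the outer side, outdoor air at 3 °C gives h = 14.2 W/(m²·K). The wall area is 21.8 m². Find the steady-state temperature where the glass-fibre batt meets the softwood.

T ≈ 4.87 °C

Model the wall as resistances in series:
R_stainless steel = L/(kA) = 0.005/(15.7×21.8) = 1.461×10^-5 K/W
R_glass-fibre batt = L/(kA) = 0.165/(0.0369×21.8) = 0.2051 K/W
R_softwood = L/(kA) = 0.065/(0.145×21.8) = 0.02056 K/W
R_outer film = 1/(h_o·A) = 1/(14.2×21.8) = 0.00323 K/W
R_total = 0.2289 K/W;  Q = ΔT/R_total = 18/0.2289 = 78.63 W
T_interface = T_inner − Q·ΣR(inner→interface) = 21 − 78.6×0.2051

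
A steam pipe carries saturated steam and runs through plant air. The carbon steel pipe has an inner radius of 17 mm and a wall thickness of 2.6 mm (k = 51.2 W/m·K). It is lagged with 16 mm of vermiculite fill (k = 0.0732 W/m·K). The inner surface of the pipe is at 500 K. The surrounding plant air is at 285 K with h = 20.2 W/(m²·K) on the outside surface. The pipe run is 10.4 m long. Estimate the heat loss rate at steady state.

Q ≈ 1470 W

Cylindrical conduction, so R = ln(r₂/r₁)/(2πkL) per layer, in series:
R_carbon steel pipe wall = ln(19.6/17)/(2π×51.2×10.4) = 4.254×10^-5 K/W
R_vermiculite fill = ln(35.6/19.6)/(2π×0.0732×10.4) = 0.1248 K/W
R_outer film = 1/(h_o·2πr_oL) = 1/(20.2×2π×0.0356×10.4) = 0.02128 K/W
R_total = 0.1461 K/W
Q = ΔT/R_total = 215/0.1461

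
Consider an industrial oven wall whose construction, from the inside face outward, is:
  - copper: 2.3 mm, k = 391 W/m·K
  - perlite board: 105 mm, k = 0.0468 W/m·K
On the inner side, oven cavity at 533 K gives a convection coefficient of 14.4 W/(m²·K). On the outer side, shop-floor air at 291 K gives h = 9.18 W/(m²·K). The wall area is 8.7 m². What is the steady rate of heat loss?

Q ≈ 869 W

Using the resistance-network approach (series):
R_inner film = 1/(h_i·A) = 1/(14.4×8.7) = 0.007982 K/W
R_copper = L/(kA) = 0.0023/(391×8.7) = 6.761×10^-7 K/W
R_perlite board = L/(kA) = 0.105/(0.0468×8.7) = 0.2579 K/W
R_outer film = 1/(h_o·A) = 1/(9.18×8.7) = 0.01252 K/W
R_total = 0.2784 K/W
Q = ΔT / R_total = 242 / 0.2784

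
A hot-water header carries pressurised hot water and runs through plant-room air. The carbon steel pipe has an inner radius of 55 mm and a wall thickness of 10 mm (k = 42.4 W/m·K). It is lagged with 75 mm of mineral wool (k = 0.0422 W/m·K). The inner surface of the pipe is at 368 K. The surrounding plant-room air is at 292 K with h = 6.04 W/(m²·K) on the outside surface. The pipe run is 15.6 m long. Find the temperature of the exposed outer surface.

Per-layer cylindrical resistances, series-summed:
R_carbon steel pipe wall = ln(65/55)/(2π×42.4×15.6) = 4.02×10^-5 K/W
R_mineral wool = ln(140/65)/(2π×0.0422×15.6) = 0.1855 K/W
R_outer film = 1/(h_o·2πr_oL) = 1/(6.04×2π×0.14×15.6) = 0.01207 K/W
R_total = 0.1976 K/W
Q = ΔT/R_total = 76/0.1976
Q = 385 W
T_interface = T_inner − Q·ΣR(inner→interface) = 368 − 385×0.1855

T ≈ 297 K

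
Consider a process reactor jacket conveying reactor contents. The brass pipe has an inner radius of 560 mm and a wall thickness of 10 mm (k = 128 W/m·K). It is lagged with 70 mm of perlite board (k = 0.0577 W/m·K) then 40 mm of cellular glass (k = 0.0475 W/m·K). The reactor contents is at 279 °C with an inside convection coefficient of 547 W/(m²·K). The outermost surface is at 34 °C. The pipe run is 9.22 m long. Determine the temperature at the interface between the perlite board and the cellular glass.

Radial resistances (cylindrical: R_cond = ln(r_o/r_i)/(2πkL), R_conv = 1/(h·2πrL)):
R_inner film = 1/(h_i·2πr₁L) = 1/(547×2π×0.56×9.22) = 5.635×10^-5 K/W
R_brass pipe wall = ln(570/560)/(2π×128×9.22) = 2.387×10^-6 K/W
R_perlite board = ln(640/570)/(2π×0.0577×9.22) = 0.03465 K/W
R_cellular glass = ln(680/640)/(2π×0.0475×9.22) = 0.02203 K/W
R_total = 0.05674 K/W
Q = ΔT/R_total = 245/0.05674
Q = 4320 W
T_interface = T_inner − Q·ΣR(inner→interface) = 279 − 4320×0.03471

T ≈ 129 °C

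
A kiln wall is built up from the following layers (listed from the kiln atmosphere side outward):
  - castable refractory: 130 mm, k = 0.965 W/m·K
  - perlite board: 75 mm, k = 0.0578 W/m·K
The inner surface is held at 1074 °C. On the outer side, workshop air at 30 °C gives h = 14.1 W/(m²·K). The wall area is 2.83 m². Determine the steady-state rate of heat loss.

Q ≈ 1970 W

Model the wall as resistances in series:
R_castable refractory = L/(kA) = 0.13/(0.965×2.83) = 0.0476 K/W
R_perlite board = L/(kA) = 0.075/(0.0578×2.83) = 0.4585 K/W
R_outer film = 1/(h_o·A) = 1/(14.1×2.83) = 0.02506 K/W
R_total = 0.5312 K/W
Q = ΔT / R_total = 1044 / 0.5312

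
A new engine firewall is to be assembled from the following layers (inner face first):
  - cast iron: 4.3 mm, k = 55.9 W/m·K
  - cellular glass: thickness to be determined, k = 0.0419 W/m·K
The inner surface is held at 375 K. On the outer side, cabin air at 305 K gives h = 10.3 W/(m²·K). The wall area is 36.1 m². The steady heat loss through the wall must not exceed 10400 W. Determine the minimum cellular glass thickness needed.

L ≈ 6.11 mm

Series thermal resistances:
R_cast iron = L/(kA) = 0.0043/(55.9×36.1) = 2.131×10^-6 K/W
R_outer film = 1/(h_o·A) = 1/(10.3×36.1) = 0.002689 K/W
Sum of the known resistances R_other = 0.002692 K/W
Required total resistance R_tot = ΔT/Q_allow = 70/10400 = 0.006731 K/W
R_cellular glass = R_tot − R_other = 0.004039 K/W
L = R·k·A = 0.004039×0.0419×36.1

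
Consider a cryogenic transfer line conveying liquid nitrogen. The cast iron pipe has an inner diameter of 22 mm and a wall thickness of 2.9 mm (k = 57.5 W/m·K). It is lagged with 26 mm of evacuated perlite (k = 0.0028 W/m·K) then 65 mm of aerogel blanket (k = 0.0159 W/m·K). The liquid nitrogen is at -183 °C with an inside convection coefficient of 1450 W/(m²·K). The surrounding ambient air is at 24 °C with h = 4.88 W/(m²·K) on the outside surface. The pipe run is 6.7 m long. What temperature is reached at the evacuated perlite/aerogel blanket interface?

For a radial system each layer contributes R = ln(r_out/r_in)/(2πkL); films add R = 1/(hA).
R_inner film = 1/(h_i·2πr₁L) = 1/(1450×2π×0.011×6.7) = 0.001489 K/W
R_cast iron pipe wall = ln(13.9/11)/(2π×57.5×6.7) = 9.667×10^-5 K/W
R_evacuated perlite = ln(39.9/13.9)/(2π×0.0028×6.7) = 8.946 K/W
R_aerogel blanket = ln(104.9/39.9)/(2π×0.0159×6.7) = 1.444 K/W
R_outer film = 1/(h_o·2πr_oL) = 1/(4.88×2π×0.1049×6.7) = 0.0464 K/W
R_total = 10.44 K/W
Q = ΔT/R_total = 207/10.44
Q = 19.8 W
T_interface = T_inner + Q·ΣR(inner→interface) = -183 + 19.8×8.948

T ≈ -5.56 °C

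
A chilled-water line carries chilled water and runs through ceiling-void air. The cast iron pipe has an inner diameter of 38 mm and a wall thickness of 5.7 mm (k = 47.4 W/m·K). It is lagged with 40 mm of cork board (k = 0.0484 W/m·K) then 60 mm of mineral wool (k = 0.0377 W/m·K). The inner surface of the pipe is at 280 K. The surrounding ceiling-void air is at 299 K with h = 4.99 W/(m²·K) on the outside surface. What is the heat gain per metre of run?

q′ ≈ 3.07 W/m

Radial resistances (cylindrical: R_cond = ln(r_o/r_i)/(2πkL), R_conv = 1/(h·2πrL)):
R_cast iron pipe wall = ln(24.7/19)/(2π×47.4×1) = 8.809×10^-4 K/W
R_cork board = ln(64.7/24.7)/(2π×0.0484×1) = 3.167 K/W
R_mineral wool = ln(124.7/64.7)/(2π×0.0377×1) = 2.77 K/W
R_outer film = 1/(h_o·2πr_oL) = 1/(4.99×2π×0.1247×1) = 0.2558 K/W
R_total = 6.193 K/W
Q = ΔT/R_total = 19/6.193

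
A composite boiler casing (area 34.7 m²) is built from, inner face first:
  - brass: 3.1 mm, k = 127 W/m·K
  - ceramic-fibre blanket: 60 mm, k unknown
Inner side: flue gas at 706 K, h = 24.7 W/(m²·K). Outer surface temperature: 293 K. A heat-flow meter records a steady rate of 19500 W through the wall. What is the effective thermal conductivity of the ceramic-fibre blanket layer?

k ≈ 0.0864 W/(m·K)

Model the wall as resistances in series:
R_inner film = 1/(h_i·A) = 1/(24.7×34.7) = 0.001167 K/W
R_brass = L/(kA) = 0.0031/(127×34.7) = 7.034×10^-7 K/W
Sum of known resistances R_other = 0.001167 K/W
Total R = ΔT/Q = 413/19500 = 0.02118 K/W
R_ceramic-fibre blanket = R_total − R_other = 0.02001 K/W
k = L/(R·A) = 0.06/(0.02001×34.7)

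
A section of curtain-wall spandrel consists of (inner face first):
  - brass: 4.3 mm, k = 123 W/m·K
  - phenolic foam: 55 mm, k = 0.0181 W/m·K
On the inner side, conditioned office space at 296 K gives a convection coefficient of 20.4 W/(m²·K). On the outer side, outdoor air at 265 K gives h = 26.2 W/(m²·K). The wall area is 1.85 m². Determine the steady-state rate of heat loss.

Q ≈ 18.3 W

Using the resistance-network approach (series):
R_inner film = 1/(h_i·A) = 1/(20.4×1.85) = 0.0265 K/W
R_brass = L/(kA) = 0.0043/(123×1.85) = 1.89×10^-5 K/W
R_phenolic foam = L/(kA) = 0.055/(0.0181×1.85) = 1.643 K/W
R_outer film = 1/(h_o·A) = 1/(26.2×1.85) = 0.02063 K/W
R_total = 1.69 K/W
Q = ΔT / R_total = 31 / 1.69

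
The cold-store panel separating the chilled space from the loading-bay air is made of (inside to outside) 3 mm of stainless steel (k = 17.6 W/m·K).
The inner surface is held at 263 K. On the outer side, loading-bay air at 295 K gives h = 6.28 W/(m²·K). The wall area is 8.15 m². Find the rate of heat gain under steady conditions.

Q ≈ 1640 W

Thermal resistances in series:
R_stainless steel = L/(kA) = 0.003/(17.6×8.15) = 2.091×10^-5 K/W
R_outer film = 1/(h_o·A) = 1/(6.28×8.15) = 0.01954 K/W
R_total = 0.01956 K/W
Q = ΔT / R_total = 32 / 0.01956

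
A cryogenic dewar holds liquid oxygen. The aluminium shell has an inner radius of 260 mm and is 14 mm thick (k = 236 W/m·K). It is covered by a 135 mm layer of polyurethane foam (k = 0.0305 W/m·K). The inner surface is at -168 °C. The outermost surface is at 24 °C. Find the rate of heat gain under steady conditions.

Radial (spherical) resistances in series:
R_aluminium shell = (1/0.26 − 1/0.274)/(4π×236) = 6.626×10^-5 K/W
R_polyurethane foam = (1/0.274 − 1/0.409)/(4π×0.0305) = 3.143 K/W
R_total = 3.143 K/W
Q = ΔT/R_total = 192/3.143

Q ≈ 61.1 W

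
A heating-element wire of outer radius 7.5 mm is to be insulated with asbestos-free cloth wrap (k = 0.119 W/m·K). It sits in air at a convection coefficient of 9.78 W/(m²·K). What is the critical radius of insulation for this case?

r_cr ≈ 12.2 mm

For a cylinder r_cr = k/h = 0.119/9.78
r_cr = 12.2 mm; since the bare radius (7.5 mm) is below r_cr, adding a thin layer of insulation will *increase* heat loss.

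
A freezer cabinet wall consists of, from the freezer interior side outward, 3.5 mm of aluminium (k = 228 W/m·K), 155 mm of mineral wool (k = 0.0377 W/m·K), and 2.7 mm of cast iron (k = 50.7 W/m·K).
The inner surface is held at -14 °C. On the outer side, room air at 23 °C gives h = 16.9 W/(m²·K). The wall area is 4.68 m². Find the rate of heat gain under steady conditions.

Treating each layer as a thermal resistance in series:
R_aluminium = L/(kA) = 0.0035/(228×4.68) = 3.28×10^-6 K/W
R_mineral wool = L/(kA) = 0.155/(0.0377×4.68) = 0.8785 K/W
R_cast iron = L/(kA) = 0.0027/(50.7×4.68) = 1.138×10^-5 K/W
R_outer film = 1/(h_o·A) = 1/(16.9×4.68) = 0.01264 K/W
R_total = 0.8912 K/W
Q = ΔT / R_total = 37 / 0.8912

Q ≈ 41.5 W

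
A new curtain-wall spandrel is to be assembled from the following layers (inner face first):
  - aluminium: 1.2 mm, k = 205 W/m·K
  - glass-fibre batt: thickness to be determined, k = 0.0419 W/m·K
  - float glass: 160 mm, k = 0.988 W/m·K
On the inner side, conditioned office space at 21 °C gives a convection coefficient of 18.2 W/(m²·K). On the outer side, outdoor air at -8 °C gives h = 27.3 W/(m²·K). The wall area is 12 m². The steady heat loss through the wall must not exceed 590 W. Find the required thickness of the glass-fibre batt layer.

L ≈ 14.1 mm

Using the resistance-network approach (series):
R_inner film = 1/(h_i·A) = 1/(18.2×12) = 0.004579 K/W
R_aluminium = L/(kA) = 0.0012/(205×12) = 4.878×10^-7 K/W
R_float glass = L/(kA) = 0.16/(0.988×12) = 0.0135 K/W
R_outer film = 1/(h_o·A) = 1/(27.3×12) = 0.003053 K/W
Sum of the known resistances R_other = 0.02113 K/W
Required total resistance R_tot = ΔT/Q_allow = 29/590 = 0.04915 K/W
R_glass-fibre batt = R_tot − R_other = 0.02803 K/W
L = R·k·A = 0.02803×0.0419×12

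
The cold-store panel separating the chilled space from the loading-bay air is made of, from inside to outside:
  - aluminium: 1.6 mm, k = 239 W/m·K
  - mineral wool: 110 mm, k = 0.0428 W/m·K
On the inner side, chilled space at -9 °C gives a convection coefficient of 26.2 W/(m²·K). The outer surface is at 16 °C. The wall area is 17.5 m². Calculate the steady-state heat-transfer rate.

Q ≈ 168 W

Treating each layer as a thermal resistance in series:
R_inner film = 1/(h_i·A) = 1/(26.2×17.5) = 0.002181 K/W
R_aluminium = L/(kA) = 0.0016/(239×17.5) = 3.825×10^-7 K/W
R_mineral wool = L/(kA) = 0.11/(0.0428×17.5) = 0.1469 K/W
R_total = 0.149 K/W
Q = ΔT / R_total = 25 / 0.149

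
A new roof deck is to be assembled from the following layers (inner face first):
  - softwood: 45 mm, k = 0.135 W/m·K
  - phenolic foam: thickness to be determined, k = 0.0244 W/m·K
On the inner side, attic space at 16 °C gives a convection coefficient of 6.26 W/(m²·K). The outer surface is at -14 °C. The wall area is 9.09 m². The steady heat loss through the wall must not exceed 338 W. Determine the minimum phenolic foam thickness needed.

L ≈ 7.65 mm

Thermal resistances in series:
R_inner film = 1/(h_i·A) = 1/(6.26×9.09) = 0.01757 K/W
R_softwood = L/(kA) = 0.045/(0.135×9.09) = 0.03667 K/W
Sum of the known resistances R_other = 0.05424 K/W
Required total resistance R_tot = ΔT/Q_allow = 30/338 = 0.08876 K/W
R_phenolic foam = R_tot − R_other = 0.03451 K/W
L = R·k·A = 0.03451×0.0244×9.09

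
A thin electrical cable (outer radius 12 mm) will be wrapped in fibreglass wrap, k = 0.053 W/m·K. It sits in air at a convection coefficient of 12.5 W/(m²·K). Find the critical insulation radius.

r_cr ≈ 4.24 mm

For a cylinder r_cr = k/h = 0.053/12.5
r_cr = 4.24 mm; since the bare radius (12 mm) is above r_cr, any added insulation will reduce heat loss.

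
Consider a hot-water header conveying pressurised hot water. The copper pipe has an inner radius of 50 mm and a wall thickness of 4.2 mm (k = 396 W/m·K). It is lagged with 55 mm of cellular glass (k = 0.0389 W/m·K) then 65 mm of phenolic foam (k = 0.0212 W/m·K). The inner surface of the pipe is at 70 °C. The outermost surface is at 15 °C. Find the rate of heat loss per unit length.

q′ ≈ 8.63 W/m

Per-layer cylindrical resistances, series-summed:
R_copper pipe wall = ln(54.2/50)/(2π×396×1) = 3.242×10^-5 K/W
R_cellular glass = ln(109.2/54.2)/(2π×0.0389×1) = 2.866 K/W
R_phenolic foam = ln(174.2/109.2)/(2π×0.0212×1) = 3.506 K/W
R_total = 6.372 K/W
Q = ΔT/R_total = 55/6.372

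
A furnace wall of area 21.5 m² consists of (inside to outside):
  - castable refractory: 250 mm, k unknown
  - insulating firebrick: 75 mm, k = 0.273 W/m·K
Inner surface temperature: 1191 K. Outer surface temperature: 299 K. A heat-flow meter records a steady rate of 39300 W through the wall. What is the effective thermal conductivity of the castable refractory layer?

Using the resistance-network approach (series):
R_insulating firebrick = L/(kA) = 0.075/(0.273×21.5) = 0.01278 K/W
Sum of known resistances R_other = 0.01278 K/W
Total R = ΔT/Q = 892/39300 = 0.0227 K/W
R_castable refractory = R_total − R_other = 0.009919 K/W
k = L/(R·A) = 0.25/(0.009919×21.5)

k ≈ 1.17 W/(m·K)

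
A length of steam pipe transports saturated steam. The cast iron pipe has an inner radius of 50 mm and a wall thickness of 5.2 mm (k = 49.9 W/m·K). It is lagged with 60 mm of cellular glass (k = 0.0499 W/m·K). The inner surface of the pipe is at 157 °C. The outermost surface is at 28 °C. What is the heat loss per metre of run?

For a radial system each layer contributes R = ln(r_out/r_in)/(2πkL); films add R = 1/(hA).
R_cast iron pipe wall = ln(55.2/50)/(2π×49.9×1) = 3.156×10^-4 K/W
R_cellular glass = ln(115.2/55.2)/(2π×0.0499×1) = 2.347 K/W
R_total = 2.347 K/W
Q = ΔT/R_total = 129/2.347

q′ ≈ 55 W/m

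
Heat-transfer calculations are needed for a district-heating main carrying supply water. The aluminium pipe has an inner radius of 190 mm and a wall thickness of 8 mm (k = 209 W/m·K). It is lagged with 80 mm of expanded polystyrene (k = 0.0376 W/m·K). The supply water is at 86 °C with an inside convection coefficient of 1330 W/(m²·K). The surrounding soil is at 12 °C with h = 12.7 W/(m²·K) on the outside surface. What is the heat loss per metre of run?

q′ ≈ 49.9 W/m

Per-layer cylindrical resistances, series-summed:
R_inner film = 1/(h_i·2πr₁L) = 1/(1330×2π×0.19×1) = 6.298×10^-4 K/W
R_aluminium pipe wall = ln(198/190)/(2π×209×1) = 3.141×10^-5 K/W
R_expanded polystyrene = ln(278/198)/(2π×0.0376×1) = 1.436 K/W
R_outer film = 1/(h_o·2πr_oL) = 1/(12.7×2π×0.278×1) = 0.04508 K/W
R_total = 1.482 K/W
Q = ΔT/R_total = 74/1.482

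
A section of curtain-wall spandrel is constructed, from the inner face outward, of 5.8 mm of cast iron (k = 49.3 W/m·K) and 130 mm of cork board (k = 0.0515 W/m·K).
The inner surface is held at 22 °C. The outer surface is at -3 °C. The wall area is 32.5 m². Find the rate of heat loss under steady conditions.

Q ≈ 322 W

Thermal resistances in series:
R_cast iron = L/(kA) = 0.0058/(49.3×32.5) = 3.62×10^-6 K/W
R_cork board = L/(kA) = 0.13/(0.0515×32.5) = 0.07767 K/W
R_total = 0.07767 K/W
Q = ΔT / R_total = 25 / 0.07767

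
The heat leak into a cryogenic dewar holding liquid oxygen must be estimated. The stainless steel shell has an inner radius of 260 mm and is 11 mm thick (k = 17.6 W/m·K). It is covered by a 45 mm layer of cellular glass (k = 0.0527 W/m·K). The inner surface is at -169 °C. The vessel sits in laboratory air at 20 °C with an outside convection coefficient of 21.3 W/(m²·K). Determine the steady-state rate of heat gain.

Spherical conduction: R = (1/r_in − 1/r_out)/(4πk) per layer; series-sum.
R_stainless steel shell = (1/0.26 − 1/0.271)/(4π×17.6) = 7.059×10^-4 K/W
R_cellular glass = (1/0.271 − 1/0.316)/(4π×0.0527) = 0.7935 K/W
R_outer film = 1/(h·4πr_o²) = 1/(21.3×4π×0.316²) = 0.03741 K/W
R_total = 0.8316 K/W
Q = ΔT/R_total = 189/0.8316

Q ≈ 227 W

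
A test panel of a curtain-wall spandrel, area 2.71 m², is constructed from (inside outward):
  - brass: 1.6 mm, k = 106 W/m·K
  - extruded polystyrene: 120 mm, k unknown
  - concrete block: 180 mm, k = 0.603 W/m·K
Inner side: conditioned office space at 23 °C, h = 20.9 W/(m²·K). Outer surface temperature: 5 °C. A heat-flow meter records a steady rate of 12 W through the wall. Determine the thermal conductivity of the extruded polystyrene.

Series thermal resistances:
R_inner film = 1/(h_i·A) = 1/(20.9×2.71) = 0.01766 K/W
R_brass = L/(kA) = 0.0016/(106×2.71) = 5.57×10^-6 K/W
R_concrete block = L/(kA) = 0.18/(0.603×2.71) = 0.1102 K/W
Sum of known resistances R_other = 0.1278 K/W
Total R = ΔT/Q = 18/12 = 1.5 K/W
R_extruded polystyrene = R_total − R_other = 1.372 K/W
k = L/(R·A) = 0.12/(1.372×2.71)

k ≈ 0.0323 W/(m·K)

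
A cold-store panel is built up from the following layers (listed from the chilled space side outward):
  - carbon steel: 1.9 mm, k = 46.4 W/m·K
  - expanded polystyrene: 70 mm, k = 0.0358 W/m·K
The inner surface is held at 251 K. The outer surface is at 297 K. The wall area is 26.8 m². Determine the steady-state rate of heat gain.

Thermal resistances in series:
R_carbon steel = L/(kA) = 0.0019/(46.4×26.8) = 1.528×10^-6 K/W
R_expanded polystyrene = L/(kA) = 0.07/(0.0358×26.8) = 0.07296 K/W
R_total = 0.07296 K/W
Q = ΔT / R_total = 46 / 0.07296

Q ≈ 630 W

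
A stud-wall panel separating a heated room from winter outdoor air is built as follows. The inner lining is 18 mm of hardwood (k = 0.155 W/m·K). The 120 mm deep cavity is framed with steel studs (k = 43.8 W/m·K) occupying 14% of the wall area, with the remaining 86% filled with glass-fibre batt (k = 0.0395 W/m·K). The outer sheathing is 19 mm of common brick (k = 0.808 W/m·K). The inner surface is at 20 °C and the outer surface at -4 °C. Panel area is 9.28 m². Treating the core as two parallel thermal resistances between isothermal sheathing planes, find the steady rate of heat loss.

Q ≈ 1400 W

Sheathing layers in series; stud and cavity paths in parallel between them.
R_inner = 0.018/(0.155×9.28) = 0.01251 K/W
R_stud  = 0.12/(43.8×0.14×9.28) = 0.002109 K/W
R_cav   = 0.12/(0.0395×0.86×9.28) = 0.3807 K/W
1/R_core = 1/R_stud + 1/R_cav → R_core = 0.002097 K/W
R_outer = 0.019/(0.808×9.28) = 0.002534 K/W
R_total = 0.01714 K/W
Q = ΔT/R_total = 24/0.01714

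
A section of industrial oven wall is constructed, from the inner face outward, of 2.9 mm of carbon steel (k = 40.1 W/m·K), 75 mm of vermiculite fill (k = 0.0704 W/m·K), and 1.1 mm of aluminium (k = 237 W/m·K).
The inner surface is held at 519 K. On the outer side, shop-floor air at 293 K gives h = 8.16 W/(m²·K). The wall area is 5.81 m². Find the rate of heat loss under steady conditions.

Using the resistance-network approach (series):
R_carbon steel = L/(kA) = 0.0029/(40.1×5.81) = 1.245×10^-5 K/W
R_vermiculite fill = L/(kA) = 0.075/(0.0704×5.81) = 0.1834 K/W
R_aluminium = L/(kA) = 0.0011/(237×5.81) = 7.989×10^-7 K/W
R_outer film = 1/(h_o·A) = 1/(8.16×5.81) = 0.02109 K/W
R_total = 0.2045 K/W
Q = ΔT / R_total = 226 / 0.2045

Q ≈ 1110 W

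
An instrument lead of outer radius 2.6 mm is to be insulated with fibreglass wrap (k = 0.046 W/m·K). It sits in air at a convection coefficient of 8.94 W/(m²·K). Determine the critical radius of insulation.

For a cylinder r_cr = k/h = 0.046/8.94
r_cr = 5.15 mm; since the bare radius (2.6 mm) is below r_cr, adding a thin layer of insulation will *increase* heat loss.

r_cr ≈ 5.15 mm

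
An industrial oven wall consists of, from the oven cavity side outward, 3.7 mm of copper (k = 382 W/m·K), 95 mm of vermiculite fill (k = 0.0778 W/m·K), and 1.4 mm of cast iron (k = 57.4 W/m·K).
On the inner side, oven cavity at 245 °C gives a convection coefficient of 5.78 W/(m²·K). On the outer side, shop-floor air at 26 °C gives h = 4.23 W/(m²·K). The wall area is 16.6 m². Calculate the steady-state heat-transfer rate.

Q ≈ 2230 W

Using the resistance-network approach (series):
R_inner film = 1/(h_i·A) = 1/(5.78×16.6) = 0.01042 K/W
R_copper = L/(kA) = 0.0037/(382×16.6) = 5.835×10^-7 K/W
R_vermiculite fill = L/(kA) = 0.095/(0.0778×16.6) = 0.07356 K/W
R_cast iron = L/(kA) = 0.0014/(57.4×16.6) = 1.469×10^-6 K/W
R_outer film = 1/(h_o·A) = 1/(4.23×16.6) = 0.01424 K/W
R_total = 0.09822 K/W
Q = ΔT / R_total = 219 / 0.09822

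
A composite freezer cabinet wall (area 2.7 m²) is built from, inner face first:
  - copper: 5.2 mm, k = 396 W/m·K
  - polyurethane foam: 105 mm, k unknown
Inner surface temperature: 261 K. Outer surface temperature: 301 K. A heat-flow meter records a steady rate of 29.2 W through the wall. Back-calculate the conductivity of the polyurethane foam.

k ≈ 0.0284 W/(m·K)

Thermal resistances in series:
R_copper = L/(kA) = 0.0052/(396×2.7) = 4.863×10^-6 K/W
Sum of known resistances R_other = 4.863×10^-6 K/W
Total R = ΔT/Q = 40/29.2 = 1.37 K/W
R_polyurethane foam = R_total − R_other = 1.37 K/W
k = L/(R·A) = 0.105/(1.37×2.7)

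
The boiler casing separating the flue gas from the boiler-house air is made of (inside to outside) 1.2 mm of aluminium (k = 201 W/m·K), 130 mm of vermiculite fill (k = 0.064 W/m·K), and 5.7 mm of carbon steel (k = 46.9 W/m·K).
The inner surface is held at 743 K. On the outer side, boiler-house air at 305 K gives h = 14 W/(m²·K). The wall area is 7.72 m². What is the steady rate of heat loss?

Series thermal resistances:
R_aluminium = L/(kA) = 0.0012/(201×7.72) = 7.733×10^-7 K/W
R_vermiculite fill = L/(kA) = 0.13/(0.064×7.72) = 0.2631 K/W
R_carbon steel = L/(kA) = 0.0057/(46.9×7.72) = 1.574×10^-5 K/W
R_outer film = 1/(h_o·A) = 1/(14×7.72) = 0.009252 K/W
R_total = 0.2724 K/W
Q = ΔT / R_total = 438 / 0.2724

Q ≈ 1610 W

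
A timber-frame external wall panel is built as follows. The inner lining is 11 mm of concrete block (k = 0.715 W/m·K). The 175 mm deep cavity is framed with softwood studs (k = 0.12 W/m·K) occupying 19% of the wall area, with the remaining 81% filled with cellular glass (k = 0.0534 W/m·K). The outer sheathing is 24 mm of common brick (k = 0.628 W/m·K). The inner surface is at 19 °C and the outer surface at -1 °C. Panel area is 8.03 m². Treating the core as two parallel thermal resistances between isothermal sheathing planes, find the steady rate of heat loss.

Sheathing layers in series; stud and cavity paths in parallel between them.
R_inner = 0.011/(0.715×8.03) = 0.001916 K/W
R_stud  = 0.175/(0.12×0.19×8.03) = 0.9558 K/W
R_cav   = 0.175/(0.0534×0.81×8.03) = 0.5038 K/W
1/R_core = 1/R_stud + 1/R_cav → R_core = 0.3299 K/W
R_outer = 0.024/(0.628×8.03) = 0.004759 K/W
R_total = 0.3366 K/W
Q = ΔT/R_total = 20/0.3366

Q ≈ 59.4 W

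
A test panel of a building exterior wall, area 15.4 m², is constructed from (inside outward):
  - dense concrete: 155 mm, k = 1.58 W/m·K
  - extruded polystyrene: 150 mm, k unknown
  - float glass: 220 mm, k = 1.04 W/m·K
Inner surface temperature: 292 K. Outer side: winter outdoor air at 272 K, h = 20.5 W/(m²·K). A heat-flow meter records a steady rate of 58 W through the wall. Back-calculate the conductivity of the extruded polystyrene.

k ≈ 0.0303 W/(m·K)

Treating each layer as a thermal resistance in series:
R_dense concrete = L/(kA) = 0.155/(1.58×15.4) = 0.00637 K/W
R_float glass = L/(kA) = 0.22/(1.04×15.4) = 0.01374 K/W
R_outer film = 1/(h_o·A) = 1/(20.5×15.4) = 0.003168 K/W
Sum of known resistances R_other = 0.02327 K/W
Total R = ΔT/Q = 20/58 = 0.3448 K/W
R_extruded polystyrene = R_total − R_other = 0.3216 K/W
k = L/(R·A) = 0.15/(0.3216×15.4)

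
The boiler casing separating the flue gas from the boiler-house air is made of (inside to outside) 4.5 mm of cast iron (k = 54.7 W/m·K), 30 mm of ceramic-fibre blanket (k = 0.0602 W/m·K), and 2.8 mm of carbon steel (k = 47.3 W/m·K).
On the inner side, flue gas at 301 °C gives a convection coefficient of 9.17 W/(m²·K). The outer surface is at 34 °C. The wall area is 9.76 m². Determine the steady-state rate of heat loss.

Q ≈ 4290 W

Series thermal resistances:
R_inner film = 1/(h_i·A) = 1/(9.17×9.76) = 0.01117 K/W
R_cast iron = L/(kA) = 0.0045/(54.7×9.76) = 8.429×10^-6 K/W
R_ceramic-fibre blanket = L/(kA) = 0.03/(0.0602×9.76) = 0.05106 K/W
R_carbon steel = L/(kA) = 0.0028/(47.3×9.76) = 6.065×10^-6 K/W
R_total = 0.06225 K/W
Q = ΔT / R_total = 267 / 0.06225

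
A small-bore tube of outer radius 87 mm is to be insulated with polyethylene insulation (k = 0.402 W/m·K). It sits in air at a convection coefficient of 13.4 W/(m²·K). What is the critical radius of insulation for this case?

r_cr ≈ 30 mm

For a cylinder r_cr = k/h = 0.402/13.4
r_cr = 30 mm; since the bare radius (87 mm) is above r_cr, any added insulation will reduce heat loss.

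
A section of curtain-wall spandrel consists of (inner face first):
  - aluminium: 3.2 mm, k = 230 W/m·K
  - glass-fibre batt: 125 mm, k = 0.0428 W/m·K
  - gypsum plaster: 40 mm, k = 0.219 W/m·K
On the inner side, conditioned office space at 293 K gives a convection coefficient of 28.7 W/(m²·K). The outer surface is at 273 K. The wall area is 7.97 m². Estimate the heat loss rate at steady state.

Thermal resistances in series:
R_inner film = 1/(h_i·A) = 1/(28.7×7.97) = 0.004372 K/W
R_aluminium = L/(kA) = 0.0032/(230×7.97) = 1.746×10^-6 K/W
R_glass-fibre batt = L/(kA) = 0.125/(0.0428×7.97) = 0.3664 K/W
R_gypsum plaster = L/(kA) = 0.04/(0.219×7.97) = 0.02292 K/W
R_total = 0.3937 K/W
Q = ΔT / R_total = 20 / 0.3937

Q ≈ 50.8 W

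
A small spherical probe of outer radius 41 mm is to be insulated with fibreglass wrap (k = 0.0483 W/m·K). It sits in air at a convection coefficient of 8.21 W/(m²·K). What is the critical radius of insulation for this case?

For a sphere r_cr = 2k/h = 2×0.0483/8.21
r_cr = 11.8 mm; since the bare radius (41 mm) is above r_cr, any added insulation will reduce heat loss.

r_cr ≈ 11.8 mm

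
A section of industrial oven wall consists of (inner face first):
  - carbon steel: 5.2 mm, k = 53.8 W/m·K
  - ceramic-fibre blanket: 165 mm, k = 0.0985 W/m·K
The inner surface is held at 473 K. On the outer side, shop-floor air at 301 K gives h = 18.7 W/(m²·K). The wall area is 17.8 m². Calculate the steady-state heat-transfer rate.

Q ≈ 1770 W

Model the wall as resistances in series:
R_carbon steel = L/(kA) = 0.0052/(53.8×17.8) = 5.43×10^-6 K/W
R_ceramic-fibre blanket = L/(kA) = 0.165/(0.0985×17.8) = 0.09411 K/W
R_outer film = 1/(h_o·A) = 1/(18.7×17.8) = 0.003004 K/W
R_total = 0.09712 K/W
Q = ΔT / R_total = 172 / 0.09712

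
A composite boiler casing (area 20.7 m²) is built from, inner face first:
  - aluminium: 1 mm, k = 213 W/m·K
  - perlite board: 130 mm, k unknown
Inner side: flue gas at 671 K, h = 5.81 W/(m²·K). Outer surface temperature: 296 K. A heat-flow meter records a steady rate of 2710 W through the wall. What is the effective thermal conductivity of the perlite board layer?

k ≈ 0.0483 W/(m·K)

Treating each layer as a thermal resistance in series:
R_inner film = 1/(h_i·A) = 1/(5.81×20.7) = 0.008315 K/W
R_aluminium = L/(kA) = 0.001/(213×20.7) = 2.268×10^-7 K/W
Sum of known resistances R_other = 0.008315 K/W
Total R = ΔT/Q = 375/2710 = 0.1384 K/W
R_perlite board = R_total − R_other = 0.1301 K/W
k = L/(R·A) = 0.13/(0.1301×20.7)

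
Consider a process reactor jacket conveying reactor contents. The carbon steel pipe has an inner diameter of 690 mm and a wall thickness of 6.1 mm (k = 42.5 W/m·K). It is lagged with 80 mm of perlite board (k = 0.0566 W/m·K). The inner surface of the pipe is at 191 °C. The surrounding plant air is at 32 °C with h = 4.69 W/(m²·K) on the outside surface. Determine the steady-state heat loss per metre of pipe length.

Radial resistances (cylindrical: R_cond = ln(r_o/r_i)/(2πkL), R_conv = 1/(h·2πrL)):
R_carbon steel pipe wall = ln(351.1/345)/(2π×42.5×1) = 6.563×10^-5 K/W
R_perlite board = ln(431.1/351.1)/(2π×0.0566×1) = 0.5772 K/W
R_outer film = 1/(h_o·2πr_oL) = 1/(4.69×2π×0.4311×1) = 0.07872 K/W
R_total = 0.656 K/W
Q = ΔT/R_total = 159/0.656

q′ ≈ 242 W/m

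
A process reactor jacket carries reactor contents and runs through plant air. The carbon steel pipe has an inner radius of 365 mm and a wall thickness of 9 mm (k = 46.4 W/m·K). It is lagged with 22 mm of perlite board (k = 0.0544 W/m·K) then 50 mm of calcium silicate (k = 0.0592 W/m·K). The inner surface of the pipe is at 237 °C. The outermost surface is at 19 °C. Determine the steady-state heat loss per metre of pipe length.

Per-layer cylindrical resistances, series-summed:
R_carbon steel pipe wall = ln(374/365)/(2π×46.4×1) = 8.355×10^-5 K/W
R_perlite board = ln(396/374)/(2π×0.0544×1) = 0.1672 K/W
R_calcium silicate = ln(446/396)/(2π×0.0592×1) = 0.3197 K/W
R_total = 0.487 K/W
Q = ΔT/R_total = 218/0.487

q′ ≈ 448 W/m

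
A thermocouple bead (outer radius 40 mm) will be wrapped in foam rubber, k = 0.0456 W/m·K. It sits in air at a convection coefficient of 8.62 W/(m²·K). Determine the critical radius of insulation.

For a sphere r_cr = 2k/h = 2×0.0456/8.62
r_cr = 10.6 mm; since the bare radius (40 mm) is above r_cr, any added insulation will reduce heat loss.

r_cr ≈ 10.6 mm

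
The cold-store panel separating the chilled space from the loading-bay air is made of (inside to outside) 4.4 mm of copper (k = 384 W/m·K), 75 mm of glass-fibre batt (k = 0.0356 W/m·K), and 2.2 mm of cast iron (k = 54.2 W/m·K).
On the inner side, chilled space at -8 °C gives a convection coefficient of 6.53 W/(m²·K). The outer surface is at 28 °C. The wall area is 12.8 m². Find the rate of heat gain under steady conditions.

Q ≈ 204 W

Model the wall as resistances in series:
R_inner film = 1/(h_i·A) = 1/(6.53×12.8) = 0.01196 K/W
R_copper = L/(kA) = 0.0044/(384×12.8) = 8.952×10^-7 K/W
R_glass-fibre batt = L/(kA) = 0.075/(0.0356×12.8) = 0.1646 K/W
R_cast iron = L/(kA) = 0.0022/(54.2×12.8) = 3.171×10^-6 K/W
R_total = 0.1766 K/W
Q = ΔT / R_total = 36 / 0.1766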